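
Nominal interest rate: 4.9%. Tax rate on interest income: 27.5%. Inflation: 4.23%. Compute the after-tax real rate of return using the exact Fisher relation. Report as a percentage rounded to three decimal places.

-0.650%

After-tax nominal return = 4.9% × (1 − 0.275) = 3.5525%.
1 + r = 1.035525 / 1.04230 = 0.993500
After-tax real rate = 0.993500 − 1 → -0.650%.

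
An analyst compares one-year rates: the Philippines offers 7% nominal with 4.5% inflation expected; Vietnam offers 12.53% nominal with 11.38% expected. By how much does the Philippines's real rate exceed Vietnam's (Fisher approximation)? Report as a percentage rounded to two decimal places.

1.35%

The Philippines: 7% − 4.5% = 2.500%
Vietnam: 12.53% − 11.38% = 1.150%
Differential = 1.350% → 1.35%.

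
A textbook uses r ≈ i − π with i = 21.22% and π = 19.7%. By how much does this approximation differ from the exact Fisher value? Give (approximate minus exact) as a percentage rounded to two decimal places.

Approximate: r ≈ 21.220% − 19.700% = 1.5200%
Exact: (1 + 0.2122)/(1 + 0.1970) − 1 = 1.2698%
Error = 1.5200% − 1.2698% = 0.2502% → 0.25%.

0.25%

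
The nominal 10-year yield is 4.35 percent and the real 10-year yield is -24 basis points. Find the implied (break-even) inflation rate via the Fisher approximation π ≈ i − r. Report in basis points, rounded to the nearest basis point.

459 basis points

π ≈ i − r = 4.35% − (-0.24%) → 459 basis points.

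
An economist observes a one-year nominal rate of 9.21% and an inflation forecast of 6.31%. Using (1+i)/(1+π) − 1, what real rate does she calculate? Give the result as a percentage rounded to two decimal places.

By the Fisher identity, 1 + r = (1 + i)/(1 + π).
1 + r = 1.09210 / 1.06310 = 1.027279
r = 1.027279 − 1 = 2.7279%, i.e. 2.73%.

2.73%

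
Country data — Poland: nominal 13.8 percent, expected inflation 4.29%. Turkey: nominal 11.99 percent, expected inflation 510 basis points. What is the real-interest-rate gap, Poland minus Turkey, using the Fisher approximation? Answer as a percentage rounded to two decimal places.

2.62%

Poland: 13.8% − 4.29% = 9.510%
Turkey: 11.99% − 5.1% = 6.890%
Differential = 2.620% → 2.62%.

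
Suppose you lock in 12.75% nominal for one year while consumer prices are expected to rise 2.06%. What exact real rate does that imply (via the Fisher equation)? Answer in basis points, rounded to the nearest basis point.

1 + r = 1.12750 / 1.02060 = 1.104742
r = 1.104742 − 1 = 10.4742%, i.e. 1047 basis points.

1047 basis points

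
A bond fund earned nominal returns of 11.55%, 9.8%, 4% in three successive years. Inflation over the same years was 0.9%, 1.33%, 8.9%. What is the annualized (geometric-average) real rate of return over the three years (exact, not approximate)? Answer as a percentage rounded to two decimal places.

Nominal growth factor = 1.1155 × 1.0980 × 1.0400 = 1.27381176
Price-level growth factor = 1.0090 × 1.0133 × 1.0890 = 1.11341505
Real growth factor = 1.27381176 / 1.11341505 = 1.14405832
Annualized real rate = 1.14405832^(1/3) − 1 = 4.5882% → 4.59%.

4.59%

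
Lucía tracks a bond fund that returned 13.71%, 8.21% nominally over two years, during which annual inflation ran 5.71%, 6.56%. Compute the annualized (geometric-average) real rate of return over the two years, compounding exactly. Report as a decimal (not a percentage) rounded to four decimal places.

Nominal growth factor = 1.1371 × 1.0821 = 1.23045591
Price-level growth factor = 1.0571 × 1.0656 = 1.12644576
Real growth factor = 1.23045591 / 1.12644576 = 1.09233481
Annualized real rate = 1.09233481^(1/2) − 1 = 4.5148% → 0.0451.

0.0451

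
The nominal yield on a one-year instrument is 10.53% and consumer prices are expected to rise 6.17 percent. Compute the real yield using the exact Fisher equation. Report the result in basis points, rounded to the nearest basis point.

411 basis points

By the Fisher equation, 1 + r = (1 + i)/(1 + π).
1 + r = 1.10530 / 1.06170 = 1.041066
r = 1.041066 − 1 = 4.1066%, i.e. 411 basis points.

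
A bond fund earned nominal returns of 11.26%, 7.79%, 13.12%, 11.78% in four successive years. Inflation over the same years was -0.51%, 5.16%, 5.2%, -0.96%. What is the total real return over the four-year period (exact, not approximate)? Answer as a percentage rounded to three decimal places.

39.112%

Compound the nominal returns: 1.1126 × 1.0779 × 1.1312 × 1.1178 = 1.516425.
Compound inflation: 0.9949 × 1.0516 × 1.0520 × 0.9904 = 1.090075.
Deflate: 1.516425 / 1.090075 = 1.391120.
Total real return = 1.391120 − 1 → 39.112%.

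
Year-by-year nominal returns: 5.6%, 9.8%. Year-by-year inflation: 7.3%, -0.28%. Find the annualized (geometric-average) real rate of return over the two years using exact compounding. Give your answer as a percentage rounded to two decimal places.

Nominal growth factor = 1.0560 × 1.0980 = 1.15948800
Price-level growth factor = 1.0730 × 0.9972 = 1.06999560
Real growth factor = 1.15948800 / 1.06999560 = 1.08363810
Annualized real rate = 1.08363810^(1/2) − 1 = 4.0979% → 4.10%.

4.10%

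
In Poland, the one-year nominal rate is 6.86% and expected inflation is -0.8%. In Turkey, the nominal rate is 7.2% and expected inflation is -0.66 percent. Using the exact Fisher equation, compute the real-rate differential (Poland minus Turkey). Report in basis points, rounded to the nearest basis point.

Poland: (1 + 0.0686)/(1 − 0.0080) − 1 = 7.7218%
Turkey: (1 + 0.0720)/(1 − 0.0066) − 1 = 7.9122%
Differential = 7.7218% − 7.9122% = -0.1904% → -19 basis points.

-19 basis points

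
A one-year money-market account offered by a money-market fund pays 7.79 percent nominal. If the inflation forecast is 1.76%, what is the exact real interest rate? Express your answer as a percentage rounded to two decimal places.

1 + r = 1.07790 / 1.01760 = 1.059257
r = 1.059257 − 1 = 5.9257%, i.e. 5.93%.

5.93%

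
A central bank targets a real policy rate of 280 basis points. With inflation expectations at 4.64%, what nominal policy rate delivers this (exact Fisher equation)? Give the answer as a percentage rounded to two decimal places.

(1 + i) = (1 + r)(1 + π) = 1.02800 × 1.04640 = 1.0756992
i = 1.0756992 − 1, so the required nominal rate is 7.57%.

7.57%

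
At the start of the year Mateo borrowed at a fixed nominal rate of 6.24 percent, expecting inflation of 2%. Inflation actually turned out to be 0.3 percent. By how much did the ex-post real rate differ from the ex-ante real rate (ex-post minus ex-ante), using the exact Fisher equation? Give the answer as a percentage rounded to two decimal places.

Ex-ante: (1 + 0.0624)/(1 + 0.0200) − 1 = 4.1569%
Ex-post: (1 + 0.0624)/(1 + 0.0030) − 1 = 5.9222%
Difference (ex-post − ex-ante) = 1.7654% → 1.77%.

1.77%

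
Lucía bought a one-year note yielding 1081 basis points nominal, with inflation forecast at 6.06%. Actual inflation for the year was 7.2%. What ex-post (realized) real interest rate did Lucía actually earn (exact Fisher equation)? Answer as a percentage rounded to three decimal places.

3.368%

Ex-post: (1 + 0.1081)/(1 + 0.0720) − 1 = 3.36754%
So the realized real rate is 3.368%.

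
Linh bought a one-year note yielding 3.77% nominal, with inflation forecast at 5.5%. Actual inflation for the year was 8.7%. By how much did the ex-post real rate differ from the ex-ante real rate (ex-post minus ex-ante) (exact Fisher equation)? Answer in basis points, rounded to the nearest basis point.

Ex-ante: (1 + 0.0377)/(1 + 0.0550) − 1 = -1.6398%
Ex-post: (1 + 0.0377)/(1 + 0.0870) − 1 = -4.5354%
Difference (ex-post − ex-ante) = -2.8956% → -290 basis points.

-290 basis points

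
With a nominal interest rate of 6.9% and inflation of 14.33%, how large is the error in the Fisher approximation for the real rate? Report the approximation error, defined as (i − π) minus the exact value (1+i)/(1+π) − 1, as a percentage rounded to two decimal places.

-0.93%

Approximate: r ≈ 6.900% − 14.330% = -7.4300%
Exact: (1 + 0.0690)/(1 + 0.1433) − 1 = -6.4987%
Error = -7.4300% − (-6.4987%) = -0.9313% → -0.93%.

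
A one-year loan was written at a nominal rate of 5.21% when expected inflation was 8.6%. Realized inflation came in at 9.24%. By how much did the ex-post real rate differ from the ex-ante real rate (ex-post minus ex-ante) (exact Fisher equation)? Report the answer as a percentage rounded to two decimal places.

Ex-ante: (1 + 0.0521)/(1 + 0.0860) − 1 = -3.1215%
Ex-post: (1 + 0.0521)/(1 + 0.0924) − 1 = -3.6891%
Difference (ex-post − ex-ante) = -0.5676% → -0.57%.

-0.57%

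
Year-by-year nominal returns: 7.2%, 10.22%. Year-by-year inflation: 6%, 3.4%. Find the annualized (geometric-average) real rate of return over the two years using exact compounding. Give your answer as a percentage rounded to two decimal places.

Nominal growth factor = 1.0720 × 1.1022 = 1.18155840
Price-level growth factor = 1.0600 × 1.0340 = 1.09604000
Real growth factor = 1.18155840 / 1.09604000 = 1.07802489
Annualized real rate = 1.07802489^(1/2) − 1 = 3.8280% → 3.83%.

3.83%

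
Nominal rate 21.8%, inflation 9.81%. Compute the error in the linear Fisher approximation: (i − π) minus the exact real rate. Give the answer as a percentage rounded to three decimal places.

Approximate: r ≈ 21.800% − 9.810% = 11.9900%
Exact: (1 + 0.2180)/(1 + 0.0981) − 1 = 10.9189%
Error = 11.9900% − 10.9189% = 1.0711% → 1.071%.

1.071%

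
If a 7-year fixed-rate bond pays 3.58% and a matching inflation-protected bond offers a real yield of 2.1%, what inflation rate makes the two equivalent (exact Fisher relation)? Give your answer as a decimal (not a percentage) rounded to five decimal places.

0.01450

(1 + π) = (1 + i)/(1 + r) = 1.03580 / 1.02100 = 1.014496
Break-even inflation = 1.014496 − 1 → 0.01450.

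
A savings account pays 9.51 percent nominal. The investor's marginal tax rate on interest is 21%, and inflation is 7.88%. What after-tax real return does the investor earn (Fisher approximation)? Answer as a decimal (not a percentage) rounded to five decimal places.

After-tax nominal return = 9.51% × (1 − 0.21) = 7.5129%.
r ≈ 7.5129% − 7.88% → -0.00367.

-0.00367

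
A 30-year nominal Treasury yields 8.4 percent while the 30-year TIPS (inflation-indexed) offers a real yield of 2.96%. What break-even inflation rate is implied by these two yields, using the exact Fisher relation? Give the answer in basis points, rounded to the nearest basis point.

(1 + π) = (1 + i)/(1 + r) = 1.08400 / 1.02960 = 1.052836
Break-even inflation = 1.052836 − 1 → 528 basis points.

528 basis points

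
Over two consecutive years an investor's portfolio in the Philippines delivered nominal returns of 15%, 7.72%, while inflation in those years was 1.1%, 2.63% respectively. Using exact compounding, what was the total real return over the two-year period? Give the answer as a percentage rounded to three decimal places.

19.390%

Nominal growth factor = 1.1500 × 1.0772 = 1.238780
Price-level growth factor = 1.0110 × 1.0263 = 1.037589
Real growth factor = 1.238780 / 1.037589 = 1.193902
Total real return = 1.193902 − 1 → 19.390%.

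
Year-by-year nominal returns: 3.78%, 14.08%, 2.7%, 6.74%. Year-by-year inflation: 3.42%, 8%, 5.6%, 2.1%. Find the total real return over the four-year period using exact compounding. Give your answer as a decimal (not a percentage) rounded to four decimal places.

Nominal growth factor = 1.0378 × 1.1408 × 1.0270 × 1.0674 = 1.297839
Price-level growth factor = 1.0342 × 1.0800 × 1.0560 × 1.0210 = 1.204254
Real growth factor = 1.297839 / 1.204254 = 1.077712
Total real return = 1.077712 − 1 → 0.0777.

0.0777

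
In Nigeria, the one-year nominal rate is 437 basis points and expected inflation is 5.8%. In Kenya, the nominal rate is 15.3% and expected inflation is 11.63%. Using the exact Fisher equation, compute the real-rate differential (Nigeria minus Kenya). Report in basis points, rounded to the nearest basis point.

-464 basis points

Nigeria: (1 + 0.0437)/(1 + 0.0580) − 1 = -1.3516%
Kenya: (1 + 0.1530)/(1 + 0.1163) − 1 = 3.2876%
Differential = -1.3516% − 3.2876% = -4.6393% → -464 basis points.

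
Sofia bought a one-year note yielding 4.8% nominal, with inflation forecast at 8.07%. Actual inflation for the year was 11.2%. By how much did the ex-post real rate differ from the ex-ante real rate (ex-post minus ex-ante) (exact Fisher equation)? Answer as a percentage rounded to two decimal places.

-2.73%

Ex-ante: (1 + 0.0480)/(1 + 0.0807) − 1 = -3.0258%
Ex-post: (1 + 0.0480)/(1 + 0.1120) − 1 = -5.7554%
Difference (ex-post − ex-ante) = -2.7296% → -2.73%.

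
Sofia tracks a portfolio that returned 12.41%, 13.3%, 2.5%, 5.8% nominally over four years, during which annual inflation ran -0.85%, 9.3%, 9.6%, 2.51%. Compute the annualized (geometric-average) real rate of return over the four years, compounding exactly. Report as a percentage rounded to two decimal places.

Compound the nominal returns: 1.1241 × 1.1330 × 1.0250 × 1.0580 = 1.38116127.
Compound inflation: 0.9915 × 1.0930 × 1.0960 × 1.0251 = 1.21755803.
Deflate: 1.38116127 / 1.21755803 = 1.13436997.
Annualized real rate = 1.13436997^(1/4) − 1 = 3.2021% → 3.20%.

3.20%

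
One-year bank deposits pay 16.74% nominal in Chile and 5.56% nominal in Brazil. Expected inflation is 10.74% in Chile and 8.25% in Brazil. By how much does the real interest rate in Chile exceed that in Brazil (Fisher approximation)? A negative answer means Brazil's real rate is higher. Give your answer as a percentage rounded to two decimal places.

Chile: 16.74% − 10.74% = 6.000%
Brazil: 5.56% − 8.25% = -2.690%
Differential = 8.690% → 8.69%.

8.69%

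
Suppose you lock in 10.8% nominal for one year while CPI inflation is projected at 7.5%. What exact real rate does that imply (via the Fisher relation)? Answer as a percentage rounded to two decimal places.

3.07%

By the Fisher relation, 1 + r = (1 + i)/(1 + π).
1 + r = 1.10800 / 1.07500 = 1.030698
r = 1.030698 − 1 = 3.0698%, i.e. 3.07%.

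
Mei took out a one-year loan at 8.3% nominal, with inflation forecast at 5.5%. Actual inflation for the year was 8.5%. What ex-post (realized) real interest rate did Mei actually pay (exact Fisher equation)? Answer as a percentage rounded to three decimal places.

-0.184%

Ex-post: (1 + 0.0830)/(1 + 0.0850) − 1 = -0.1843%
So the realized real rate is -0.184%.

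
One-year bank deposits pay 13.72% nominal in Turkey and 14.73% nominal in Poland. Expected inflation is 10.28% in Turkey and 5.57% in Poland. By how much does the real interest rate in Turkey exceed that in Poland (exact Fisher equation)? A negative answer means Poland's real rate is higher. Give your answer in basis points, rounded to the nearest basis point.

-556 basis points

Turkey: (1 + 0.1372)/(1 + 0.1028) − 1 = 3.1193%
Poland: (1 + 0.1473)/(1 + 0.0557) − 1 = 8.6767%
Differential = 3.1193% − 8.6767% = -5.5574% → -556 basis points.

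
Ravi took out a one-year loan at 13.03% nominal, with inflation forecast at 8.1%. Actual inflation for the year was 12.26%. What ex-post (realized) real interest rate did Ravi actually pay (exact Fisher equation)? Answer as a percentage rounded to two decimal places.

Ex-post: (1 + 0.1303)/(1 + 0.1226) − 1 = 0.6859%
So the realized real rate is 0.69%.

0.69%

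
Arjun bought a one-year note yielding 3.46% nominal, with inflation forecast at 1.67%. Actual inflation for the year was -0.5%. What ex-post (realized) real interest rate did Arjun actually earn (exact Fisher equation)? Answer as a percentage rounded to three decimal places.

Ex-post: (1 + 0.0346)/(1 − 0.0050) − 1 = 3.9799%
So the realized real rate is 3.980%.

3.980%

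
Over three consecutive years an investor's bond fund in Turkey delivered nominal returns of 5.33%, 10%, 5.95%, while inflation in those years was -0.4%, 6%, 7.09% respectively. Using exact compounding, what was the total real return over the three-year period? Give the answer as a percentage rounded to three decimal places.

Compound the nominal returns: 1.0533 × 1.1000 × 1.0595 = 1.227568.
Compound inflation: 0.9960 × 1.0600 × 1.0709 = 1.130613.
Deflate: 1.227568 / 1.130613 = 1.085754.
Total real return = 1.085754 − 1 → 8.575%.

8.575%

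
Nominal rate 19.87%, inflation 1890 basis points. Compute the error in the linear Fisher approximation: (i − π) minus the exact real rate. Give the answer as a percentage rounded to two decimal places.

Approximate: r ≈ 19.870% − 18.900% = 0.9700%
Exact: (1 + 0.1987)/(1 + 0.1890) − 1 = 0.8158%
Error = 0.9700% − 0.8158% = 0.1542% → 0.15%.

0.15%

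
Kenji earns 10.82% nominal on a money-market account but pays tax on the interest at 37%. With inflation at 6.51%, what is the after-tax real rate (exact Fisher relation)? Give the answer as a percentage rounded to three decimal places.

After-tax nominal return = 10.82% × (1 − 0.37) = 6.8166%.
1 + r = 1.068166 / 1.06510 = 1.002879
After-tax real rate = 1.002879 − 1 → 0.288%.

0.288%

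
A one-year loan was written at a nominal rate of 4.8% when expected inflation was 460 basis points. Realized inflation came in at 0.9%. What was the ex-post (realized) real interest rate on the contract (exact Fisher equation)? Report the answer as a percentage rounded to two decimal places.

3.87%

Ex-post: (1 + 0.0480)/(1 + 0.0090) − 1 = 3.8652%
So the realized real rate is 3.87%.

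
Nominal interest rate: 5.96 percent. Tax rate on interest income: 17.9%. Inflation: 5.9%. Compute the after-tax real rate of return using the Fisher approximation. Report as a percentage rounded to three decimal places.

After-tax nominal return = 5.96% × (1 − 0.179) = 4.89316%.
r ≈ 4.89316% − 5.9% → -1.007%.

-1.007%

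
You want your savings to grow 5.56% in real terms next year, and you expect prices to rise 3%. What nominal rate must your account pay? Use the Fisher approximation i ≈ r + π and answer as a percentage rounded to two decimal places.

i ≈ r + π = 5.56% + 3% = 8.56%.

8.56%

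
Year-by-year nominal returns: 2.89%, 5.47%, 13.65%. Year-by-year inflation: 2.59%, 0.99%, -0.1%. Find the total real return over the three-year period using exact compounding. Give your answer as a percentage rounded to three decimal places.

19.158%

Compound the nominal returns: 1.0289 × 1.0547 × 1.1365 = 1.233308.
Compound inflation: 1.0259 × 1.0099 × 0.9990 = 1.035020.
Deflate: 1.233308 / 1.035020 = 1.191579.
Total real return = 1.191579 − 1 → 19.158%.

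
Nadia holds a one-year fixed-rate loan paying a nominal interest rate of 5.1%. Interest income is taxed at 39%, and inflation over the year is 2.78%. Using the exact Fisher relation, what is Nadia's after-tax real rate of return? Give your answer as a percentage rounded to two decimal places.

0.32%

After-tax nominal return = 5.1% × (1 − 0.39) = 3.1110%.
1 + r = 1.03111 / 1.02780 = 1.003220
After-tax real rate = 1.003220 − 1 → 0.32%.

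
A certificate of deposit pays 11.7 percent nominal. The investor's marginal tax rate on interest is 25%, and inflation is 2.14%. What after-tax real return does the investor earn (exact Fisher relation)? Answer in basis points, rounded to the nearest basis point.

650 basis points

After-tax nominal return = 11.7% × (1 − 0.25) = 8.7750%.
1 + r = 1.08775 / 1.02140 = 1.064960
After-tax real rate = 1.064960 − 1 → 650 basis points.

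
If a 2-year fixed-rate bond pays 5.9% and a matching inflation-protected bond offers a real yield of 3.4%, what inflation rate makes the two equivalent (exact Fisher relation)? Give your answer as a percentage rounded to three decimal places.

2.418%

(1 + π) = (1 + i)/(1 + r) = 1.05900 / 1.03400 = 1.024178
Break-even inflation = 1.024178 − 1 → 2.418%.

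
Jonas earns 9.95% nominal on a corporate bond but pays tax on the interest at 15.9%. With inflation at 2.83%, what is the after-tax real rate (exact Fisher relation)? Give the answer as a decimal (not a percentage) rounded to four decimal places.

After-tax nominal return = 9.95% × (1 − 0.159) = 8.36795%.
1 + r = 1.0836795 / 1.02830 = 1.053855
After-tax real rate = 1.053855 − 1 → 0.0539.

0.0539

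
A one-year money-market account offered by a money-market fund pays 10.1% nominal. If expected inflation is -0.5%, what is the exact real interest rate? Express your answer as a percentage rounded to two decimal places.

1 + r = 1.10100 / 0.99500 = 1.106533
r = 1.106533 − 1 = 10.6533%, i.e. 10.65%.

10.65%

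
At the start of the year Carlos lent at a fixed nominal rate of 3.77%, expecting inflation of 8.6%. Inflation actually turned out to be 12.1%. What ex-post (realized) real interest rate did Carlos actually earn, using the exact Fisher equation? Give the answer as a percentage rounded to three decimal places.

Ex-post: (1 + 0.0377)/(1 + 0.1210) − 1 = -7.4309%
So the realized real rate is -7.431%.

-7.431%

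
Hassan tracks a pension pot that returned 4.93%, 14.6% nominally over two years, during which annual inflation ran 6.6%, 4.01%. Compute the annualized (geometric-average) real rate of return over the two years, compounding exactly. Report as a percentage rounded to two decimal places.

Nominal growth factor = 1.0493 × 1.1460 = 1.20249780
Price-level growth factor = 1.0660 × 1.0401 = 1.10874660
Real growth factor = 1.20249780 / 1.10874660 = 1.08455602
Annualized real rate = 1.08455602^(1/2) − 1 = 4.1420% → 4.14%.

4.14%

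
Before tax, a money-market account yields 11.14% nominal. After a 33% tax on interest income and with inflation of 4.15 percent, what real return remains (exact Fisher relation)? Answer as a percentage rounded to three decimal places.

3.182%

After-tax nominal return = 11.14% × (1 − 0.33) = 7.4638%.
1 + r = 1.074638 / 1.04150 = 1.031818
After-tax real rate = 1.031818 − 1 → 3.182%.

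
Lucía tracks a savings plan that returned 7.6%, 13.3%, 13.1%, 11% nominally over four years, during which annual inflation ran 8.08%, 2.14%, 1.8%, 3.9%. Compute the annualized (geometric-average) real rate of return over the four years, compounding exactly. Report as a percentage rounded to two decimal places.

7.00%

Compound the nominal returns: 1.0760 × 1.1330 × 1.1310 × 1.1100 = 1.53048037.
Compound inflation: 1.0808 × 1.0214 × 1.0180 × 1.0390 = 1.16762804.
Deflate: 1.53048037 / 1.16762804 = 1.31076021.
Annualized real rate = 1.31076021^(1/4) − 1 = 6.9993% → 7.00%.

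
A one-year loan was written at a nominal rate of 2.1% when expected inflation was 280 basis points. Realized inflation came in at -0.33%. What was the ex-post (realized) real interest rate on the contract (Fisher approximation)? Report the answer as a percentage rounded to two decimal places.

2.43%

Ex-post: 2.1% − (-0.33%) = 2.430%
So the realized real rate is 2.43%.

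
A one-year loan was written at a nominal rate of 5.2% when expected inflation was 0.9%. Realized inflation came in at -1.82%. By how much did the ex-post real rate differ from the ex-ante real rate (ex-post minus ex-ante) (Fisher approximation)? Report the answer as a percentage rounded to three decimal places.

2.720%

Ex-ante: 5.2% − 0.9% = 4.300%
Ex-post: 5.2% − (-1.82%) = 7.020%
Difference (ex-post − ex-ante) = 2.7200% → 2.720%.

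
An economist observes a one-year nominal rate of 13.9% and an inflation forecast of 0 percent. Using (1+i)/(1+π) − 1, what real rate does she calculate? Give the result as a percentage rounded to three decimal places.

1 + r = 1.13900 / 1.00000 = 1.139000
r = 1.139000 − 1 = 13.9000%, i.e. 13.900%.

13.900%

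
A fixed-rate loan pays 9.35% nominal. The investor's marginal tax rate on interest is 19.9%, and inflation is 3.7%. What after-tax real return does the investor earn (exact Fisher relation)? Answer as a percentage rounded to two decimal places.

After-tax nominal return = 9.35% × (1 − 0.199) = 7.48935%.
1 + r = 1.0748935 / 1.03700 = 1.036541
After-tax real rate = 1.036541 − 1 → 3.65%.

3.65%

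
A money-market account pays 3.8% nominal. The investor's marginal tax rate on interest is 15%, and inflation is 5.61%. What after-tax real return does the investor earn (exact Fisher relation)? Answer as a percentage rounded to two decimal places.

-2.25%

After-tax nominal return = 3.8% × (1 − 0.15) = 3.2300%.
1 + r = 1.03230 / 1.05610 = 0.977464
After-tax real rate = 0.977464 − 1 → -2.25%.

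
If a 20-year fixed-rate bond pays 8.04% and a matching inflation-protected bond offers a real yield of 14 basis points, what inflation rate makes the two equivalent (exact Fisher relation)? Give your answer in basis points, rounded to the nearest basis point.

789 basis points

(1 + π) = (1 + i)/(1 + r) = 1.08040 / 1.00140 = 1.078890
Break-even inflation = 1.078890 − 1 → 789 basis points.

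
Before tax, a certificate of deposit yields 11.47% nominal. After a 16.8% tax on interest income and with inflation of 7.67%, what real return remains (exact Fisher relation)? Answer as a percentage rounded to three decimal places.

1.740%

After-tax nominal return = 11.47% × (1 − 0.168) = 9.54304%.
1 + r = 1.0954304 / 1.07670 = 1.017396
After-tax real rate = 1.017396 − 1 → 1.740%.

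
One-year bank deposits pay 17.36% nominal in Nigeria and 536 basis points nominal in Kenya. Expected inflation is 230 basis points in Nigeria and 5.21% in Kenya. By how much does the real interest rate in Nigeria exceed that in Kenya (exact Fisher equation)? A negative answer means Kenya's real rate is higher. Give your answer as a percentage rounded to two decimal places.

Nigeria: (1 + 0.1736)/(1 + 0.0230) − 1 = 14.7214%
Kenya: (1 + 0.0536)/(1 + 0.0521) − 1 = 0.1426%
Differential = 14.7214% − 0.1426% = 14.5788% → 14.58%.

14.58%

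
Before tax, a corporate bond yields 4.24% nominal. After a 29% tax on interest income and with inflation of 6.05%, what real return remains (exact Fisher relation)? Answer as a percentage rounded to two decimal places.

-2.87%

After-tax nominal return = 4.24% × (1 − 0.29) = 3.0104%.
1 + r = 1.030104 / 1.06050 = 0.971338
After-tax real rate = 0.971338 − 1 → -2.87%.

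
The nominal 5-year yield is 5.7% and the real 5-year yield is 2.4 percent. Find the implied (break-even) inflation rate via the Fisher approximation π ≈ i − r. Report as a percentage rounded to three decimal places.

3.300%

π ≈ i − r = 5.7% − 2.4% → 3.300%.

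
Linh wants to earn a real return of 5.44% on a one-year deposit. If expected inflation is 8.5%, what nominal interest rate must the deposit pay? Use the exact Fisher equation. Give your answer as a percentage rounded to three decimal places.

14.402%

(1 + i) = (1 + r)(1 + π) = 1.05440 × 1.08500 = 1.144024
i = 1.144024 − 1, so the required nominal rate is 14.402%.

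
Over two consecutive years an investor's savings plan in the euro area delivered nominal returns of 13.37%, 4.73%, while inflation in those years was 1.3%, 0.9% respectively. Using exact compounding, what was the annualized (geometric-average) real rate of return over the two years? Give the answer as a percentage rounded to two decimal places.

Nominal growth factor = 1.1337 × 1.0473 = 1.18732401
Price-level growth factor = 1.0130 × 1.0090 = 1.02211700
Real growth factor = 1.18732401 / 1.02211700 = 1.16163219
Annualized real rate = 1.16163219^(1/2) − 1 = 7.7790% → 7.78%.

7.78%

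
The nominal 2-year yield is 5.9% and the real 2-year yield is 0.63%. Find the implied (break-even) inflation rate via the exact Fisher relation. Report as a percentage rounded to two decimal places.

(1 + π) = (1 + i)/(1 + r) = 1.05900 / 1.00630 = 1.052370
Break-even inflation = 1.052370 − 1 → 5.24%.

5.24%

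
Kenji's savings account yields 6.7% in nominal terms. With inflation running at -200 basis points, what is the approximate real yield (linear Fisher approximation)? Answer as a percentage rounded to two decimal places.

8.70%

r ≈ i − π = 6.7% − (-2%) = 8.70%.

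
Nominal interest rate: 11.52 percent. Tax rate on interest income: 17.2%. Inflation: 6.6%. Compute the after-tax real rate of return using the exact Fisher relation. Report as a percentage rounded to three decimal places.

After-tax nominal return = 11.52% × (1 − 0.172) = 9.53856%.
1 + r = 1.0953856 / 1.06600 = 1.027566
After-tax real rate = 1.027566 − 1 → 2.757%.

2.757%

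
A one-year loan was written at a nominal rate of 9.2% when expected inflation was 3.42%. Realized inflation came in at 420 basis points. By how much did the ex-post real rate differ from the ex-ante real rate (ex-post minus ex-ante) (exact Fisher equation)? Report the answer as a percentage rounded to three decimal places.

Ex-ante: (1 + 0.0920)/(1 + 0.0342) − 1 = 5.5889%
Ex-post: (1 + 0.0920)/(1 + 0.0420) − 1 = 4.7985%
Difference (ex-post − ex-ante) = -0.7904% → -0.790%.

-0.790%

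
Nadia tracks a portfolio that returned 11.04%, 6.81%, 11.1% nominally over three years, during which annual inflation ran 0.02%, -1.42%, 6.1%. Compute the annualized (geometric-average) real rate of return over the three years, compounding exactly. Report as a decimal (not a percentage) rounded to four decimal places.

0.0800

Nominal growth factor = 1.1104 × 1.0681 × 1.1110 = 1.31766626
Price-level growth factor = 1.0002 × 0.9858 × 1.0610 = 1.04614299
Real growth factor = 1.31766626 / 1.04614299 = 1.25954700
Annualized real rate = 1.25954700^(1/3) − 1 = 7.9953% → 0.0800.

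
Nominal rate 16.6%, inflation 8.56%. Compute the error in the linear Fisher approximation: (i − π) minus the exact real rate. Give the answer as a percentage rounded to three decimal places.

Approximate: r ≈ 16.600% − 8.560% = 8.0400%
Exact: (1 + 0.1660)/(1 + 0.0856) − 1 = 7.4060%
Error = 8.0400% − 7.4060% = 0.6340% → 0.634%.

0.634%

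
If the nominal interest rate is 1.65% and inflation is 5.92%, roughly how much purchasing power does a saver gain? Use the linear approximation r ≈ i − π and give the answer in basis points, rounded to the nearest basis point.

r ≈ i − π = 1.65% − 5.92% = -427 basis points.

-427 basis points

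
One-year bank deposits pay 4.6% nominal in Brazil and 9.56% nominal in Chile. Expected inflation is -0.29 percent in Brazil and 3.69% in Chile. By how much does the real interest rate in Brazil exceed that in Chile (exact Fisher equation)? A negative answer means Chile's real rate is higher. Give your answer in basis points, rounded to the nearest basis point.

Brazil: (1 + 0.0460)/(1 − 0.0029) − 1 = 4.9042%
Chile: (1 + 0.0956)/(1 + 0.0369) − 1 = 5.6611%
Differential = 4.9042% − 5.6611% = -0.7569% → -76 basis points.

-76 basis points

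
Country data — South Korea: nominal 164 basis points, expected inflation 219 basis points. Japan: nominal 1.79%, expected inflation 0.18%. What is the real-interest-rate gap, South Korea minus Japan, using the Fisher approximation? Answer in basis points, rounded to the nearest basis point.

-216 basis points

South Korea: 1.64% − 2.19% = -0.550%
Japan: 1.79% − 0.18% = 1.610%
Differential = -2.160% → -216 basis points.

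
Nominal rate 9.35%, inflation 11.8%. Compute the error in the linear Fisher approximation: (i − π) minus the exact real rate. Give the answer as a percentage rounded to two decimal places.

-0.26%

Approximate: r ≈ 9.350% − 11.800% = -2.4500%
Exact: (1 + 0.0935)/(1 + 0.1180) − 1 = -2.1914%
Error = -2.4500% − (-2.1914%) = -0.2586% → -0.26%.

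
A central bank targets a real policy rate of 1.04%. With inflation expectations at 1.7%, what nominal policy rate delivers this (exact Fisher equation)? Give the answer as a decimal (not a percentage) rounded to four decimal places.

0.0276

(1 + i) = (1 + r)(1 + π) = 1.01040 × 1.01700 = 1.0275768
i = 1.0275768 − 1, so the required nominal rate is 0.0276.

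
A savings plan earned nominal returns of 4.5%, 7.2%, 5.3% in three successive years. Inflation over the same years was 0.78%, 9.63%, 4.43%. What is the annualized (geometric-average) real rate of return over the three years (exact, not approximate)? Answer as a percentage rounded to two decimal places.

0.74%

Compound the nominal returns: 1.0450 × 1.0720 × 1.0530 = 1.17961272.
Compound inflation: 1.0078 × 1.0963 × 1.0443 = 1.15379605.
Deflate: 1.17961272 / 1.15379605 = 1.02237542.
Annualized real rate = 1.02237542^(1/3) − 1 = 0.7404% → 0.74%.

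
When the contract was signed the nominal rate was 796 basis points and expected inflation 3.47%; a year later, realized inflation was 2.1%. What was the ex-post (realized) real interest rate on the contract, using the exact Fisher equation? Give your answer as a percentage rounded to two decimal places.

Ex-post: (1 + 0.0796)/(1 + 0.0210) − 1 = 5.7395%
So the realized real rate is 5.74%.

5.74%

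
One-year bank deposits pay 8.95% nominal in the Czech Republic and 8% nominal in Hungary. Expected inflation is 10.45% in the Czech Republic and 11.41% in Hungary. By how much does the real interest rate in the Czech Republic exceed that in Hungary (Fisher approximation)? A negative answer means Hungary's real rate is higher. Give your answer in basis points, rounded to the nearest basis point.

The Czech Republic: 8.95% − 10.45% = -1.500%
Hungary: 8% − 11.41% = -3.410%
Differential = 1.910% → 191 basis points.

191 basis points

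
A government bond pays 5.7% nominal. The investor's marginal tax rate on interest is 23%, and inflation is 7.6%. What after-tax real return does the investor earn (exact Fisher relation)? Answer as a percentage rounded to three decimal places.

-2.984%

After-tax nominal return = 5.7% × (1 − 0.23) = 4.3890%.
1 + r = 1.04389 / 1.07600 = 0.970158
After-tax real rate = 0.970158 − 1 → -2.984%.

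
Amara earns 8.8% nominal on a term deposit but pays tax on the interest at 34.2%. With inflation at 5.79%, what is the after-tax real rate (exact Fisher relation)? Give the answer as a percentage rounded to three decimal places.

0.000%

After-tax nominal return = 8.8% × (1 − 0.342) = 5.7904%.
1 + r = 1.057904 / 1.05790 = 1.000004
After-tax real rate = 1.000004 − 1 → 0.000%.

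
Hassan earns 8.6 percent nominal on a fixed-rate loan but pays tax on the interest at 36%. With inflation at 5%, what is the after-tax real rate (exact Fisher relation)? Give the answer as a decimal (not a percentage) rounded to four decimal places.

After-tax nominal return = 8.6% × (1 − 0.36) = 5.5040%.
1 + r = 1.05504 / 1.05000 = 1.004800
After-tax real rate = 1.004800 − 1 → 0.0048.

0.0048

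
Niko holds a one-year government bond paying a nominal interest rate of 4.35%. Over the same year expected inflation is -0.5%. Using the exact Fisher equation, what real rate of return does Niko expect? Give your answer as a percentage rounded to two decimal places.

4.87%

By the Fisher equation, 1 + r = (1 + i)/(1 + π).
1 + r = 1.04350 / 0.99500 = 1.048744
r = 1.048744 − 1 = 4.8744%, i.e. 4.87%.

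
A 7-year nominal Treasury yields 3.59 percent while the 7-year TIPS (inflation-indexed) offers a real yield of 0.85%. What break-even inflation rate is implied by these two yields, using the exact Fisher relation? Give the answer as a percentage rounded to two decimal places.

(1 + π) = (1 + i)/(1 + r) = 1.03590 / 1.00850 = 1.027169
Break-even inflation = 1.027169 − 1 → 2.72%.

2.72%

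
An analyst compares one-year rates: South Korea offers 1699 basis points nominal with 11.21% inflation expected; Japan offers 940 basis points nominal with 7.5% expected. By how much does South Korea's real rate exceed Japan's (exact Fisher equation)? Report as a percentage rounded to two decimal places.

3.43%

South Korea: (1 + 0.1699)/(1 + 0.1121) − 1 = 5.1974%
Japan: (1 + 0.0940)/(1 + 0.0750) − 1 = 1.7674%
Differential = 5.1974% − 1.7674% = 3.4299% → 3.43%.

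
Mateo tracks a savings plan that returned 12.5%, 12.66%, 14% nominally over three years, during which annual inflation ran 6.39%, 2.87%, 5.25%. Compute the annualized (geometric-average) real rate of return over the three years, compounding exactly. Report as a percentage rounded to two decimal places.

Compound the nominal returns: 1.1250 × 1.1266 × 1.1400 = 1.44486450.
Compound inflation: 1.0639 × 1.0287 × 1.0525 = 1.15189171.
Deflate: 1.44486450 / 1.15189171 = 1.25434056.
Annualized real rate = 1.25434056^(1/3) − 1 = 7.8463% → 7.85%.

7.85%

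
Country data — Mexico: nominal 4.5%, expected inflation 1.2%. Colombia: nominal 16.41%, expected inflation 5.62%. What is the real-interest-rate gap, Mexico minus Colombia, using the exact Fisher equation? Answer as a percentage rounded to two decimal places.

Mexico: (1 + 0.0450)/(1 + 0.0120) − 1 = 3.260870%
Colombia: (1 + 0.1641)/(1 + 0.0562) − 1 = 10.215868%
Differential = 3.260870% − 10.215868% = -6.954999% → -6.95%.

-6.95%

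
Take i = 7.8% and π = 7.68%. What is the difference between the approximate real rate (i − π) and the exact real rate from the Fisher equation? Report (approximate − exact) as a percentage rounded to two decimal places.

Approximate: r ≈ 7.800% − 7.680% = 0.1200%
Exact: (1 + 0.0780)/(1 + 0.0768) − 1 = 0.1114%
Error = 0.1200% − 0.1114% = 0.0086% → 0.01%.

0.01%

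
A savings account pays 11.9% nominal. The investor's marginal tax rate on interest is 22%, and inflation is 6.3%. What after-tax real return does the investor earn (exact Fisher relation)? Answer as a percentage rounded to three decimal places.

2.805%

After-tax nominal return = 11.9% × (1 − 0.22) = 9.2820%.
1 + r = 1.09282 / 1.06300 = 1.028053
After-tax real rate = 1.028053 − 1 → 2.805%.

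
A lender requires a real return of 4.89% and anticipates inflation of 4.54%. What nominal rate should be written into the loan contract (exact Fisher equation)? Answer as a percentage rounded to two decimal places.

(1 + i) = (1 + r)(1 + π) = 1.04890 × 1.04540 = 1.09652006
i = 1.09652006 − 1, so the required nominal rate is 9.65%.

9.65%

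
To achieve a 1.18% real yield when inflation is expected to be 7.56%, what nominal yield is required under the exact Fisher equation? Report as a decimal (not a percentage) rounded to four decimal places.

0.0883

(1 + i) = (1 + r)(1 + π) = 1.01180 × 1.07560 = 1.08829208
i = 1.08829208 − 1, so the required nominal rate is 0.0883.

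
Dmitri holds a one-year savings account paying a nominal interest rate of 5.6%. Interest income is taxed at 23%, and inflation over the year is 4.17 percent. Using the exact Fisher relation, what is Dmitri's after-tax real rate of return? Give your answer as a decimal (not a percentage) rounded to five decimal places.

After-tax nominal return = 5.6% × (1 − 0.23) = 4.3120%.
1 + r = 1.04312 / 1.04170 = 1.001363
After-tax real rate = 1.001363 − 1 → 0.00136.

0.00136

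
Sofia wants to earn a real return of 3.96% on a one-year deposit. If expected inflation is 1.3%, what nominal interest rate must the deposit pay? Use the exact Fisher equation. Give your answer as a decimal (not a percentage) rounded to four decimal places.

(1 + i) = (1 + r)(1 + π) = 1.03960 × 1.01300 = 1.0531148
i = 1.0531148 − 1, so the required nominal rate is 0.0531.

0.0531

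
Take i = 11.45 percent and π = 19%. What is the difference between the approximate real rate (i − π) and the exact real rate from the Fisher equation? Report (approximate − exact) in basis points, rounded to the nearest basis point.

Approximate: r ≈ 11.450% − 19.000% = -7.5500%
Exact: (1 + 0.1145)/(1 + 0.1900) − 1 = -6.3445%
Error = -7.5500% − (-6.3445%) = -1.2055% → -121 basis points.

-121 basis points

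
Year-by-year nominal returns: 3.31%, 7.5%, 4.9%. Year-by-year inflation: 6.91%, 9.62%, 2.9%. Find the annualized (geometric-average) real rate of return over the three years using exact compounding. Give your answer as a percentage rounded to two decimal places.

Nominal growth factor = 1.0331 × 1.0750 × 1.0490 = 1.16500104
Price-level growth factor = 1.0691 × 1.0962 × 1.0290 = 1.20593390
Real growth factor = 1.16500104 / 1.20593390 = 0.96605713
Annualized real rate = 0.96605713^(1/3) − 1 = -1.1445% → -1.14%.

-1.14%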